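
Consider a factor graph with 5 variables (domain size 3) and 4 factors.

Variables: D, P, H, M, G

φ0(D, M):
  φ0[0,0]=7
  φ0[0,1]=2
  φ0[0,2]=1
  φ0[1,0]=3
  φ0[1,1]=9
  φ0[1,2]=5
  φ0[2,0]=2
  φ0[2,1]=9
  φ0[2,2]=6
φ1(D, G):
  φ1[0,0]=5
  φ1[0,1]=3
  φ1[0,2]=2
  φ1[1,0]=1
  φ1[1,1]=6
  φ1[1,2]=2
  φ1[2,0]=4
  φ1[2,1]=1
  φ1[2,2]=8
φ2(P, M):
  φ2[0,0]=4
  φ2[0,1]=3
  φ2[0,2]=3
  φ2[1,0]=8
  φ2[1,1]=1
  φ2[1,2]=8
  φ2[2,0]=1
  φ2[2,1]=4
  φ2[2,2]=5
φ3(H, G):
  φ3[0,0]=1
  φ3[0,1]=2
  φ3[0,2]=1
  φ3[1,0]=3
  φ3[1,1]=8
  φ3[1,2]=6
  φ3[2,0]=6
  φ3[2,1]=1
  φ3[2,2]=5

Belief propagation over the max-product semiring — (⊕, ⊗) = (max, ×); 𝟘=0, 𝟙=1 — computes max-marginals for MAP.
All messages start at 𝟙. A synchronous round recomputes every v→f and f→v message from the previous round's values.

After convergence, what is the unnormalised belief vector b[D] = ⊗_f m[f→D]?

b[D] = [1680, 1920, 2304]

init: all messages = 𝟙 over 3 values
r1 m[φ0→D] = [7, 9, 9]
r1 m[φ0→M] = [7, 9, 6]
r1 m[φ1→D] = [5, 6, 8]
r1 m[φ1→G] = [5, 6, 8]
r1 m[φ2→P] = [4, 8, 5]
r1 m[φ2→M] = [8, 4, 8]
r1 m[φ3→H] = [2, 8, 6]
r1 m[φ3→G] = [6, 8, 6]
r1 m[D→φ0] = [1, 1, 1]
r1 m[D→φ1] = [1, 1, 1]
r1 m[P→φ2] = [1, 1, 1]
r1 m[H→φ3] = [1, 1, 1]
r1 m[M→φ0] = [1, 1, 1]
r1 m[M→φ2] = [1, 1, 1]
r1 m[G→φ1] = [1, 1, 1]
r1 m[G→φ3] = [1, 1, 1]
r2 m[φ0→D] = [7, 9, 9]
r2 m[φ0→M] = [7, 9, 6]
r2 m[φ1→D] = [5, 6, 8]
r2 m[φ1→G] = [5, 6, 8]
r2 m[φ2→P] = [4, 8, 5]
r2 m[φ2→M] = [8, 4, 8]
r2 m[φ3→H] = [2, 8, 6]
r2 m[φ3→G] = [6, 8, 6]
r2 m[D→φ0] = [5, 6, 8]
r2 m[D→φ1] = [7, 9, 9]
r2 m[P→φ2] = [1, 1, 1]
r2 m[H→φ3] = [1, 1, 1]
r2 m[M→φ0] = [8, 4, 8]
r2 m[M→φ2] = [7, 9, 6]
r2 m[G→φ1] = [6, 8, 6]
r2 m[G→φ3] = [5, 6, 8]
r3 m[φ0→D] = [56, 40, 48]
r3 m[φ0→M] = [35, 72, 48]
r3 m[φ1→D] = [30, 48, 48]
r3 m[φ1→G] = [36, 54, 72]
r3 m[φ2→P] = [28, 56, 36]
r3 m[φ2→M] = [8, 4, 8]
r3 m[φ3→H] = [12, 48, 40]
r3 m[φ3→G] = [6, 8, 6]
r3 m[D→φ0] = [5, 6, 8]
r3 m[D→φ1] = [7, 9, 9]
r3 m[P→φ2] = [1, 1, 1]
r3 m[H→φ3] = [1, 1, 1]
r3 m[M→φ0] = [8, 4, 8]
r3 m[M→φ2] = [7, 9, 6]
r3 m[G→φ1] = [6, 8, 6]
r3 m[G→φ3] = [5, 6, 8]
r4 m[φ0→D] = [56, 40, 48]
r4 m[φ0→M] = [35, 72, 48]
r4 m[φ1→D] = [30, 48, 48]
r4 m[φ1→G] = [36, 54, 72]
r4 m[φ2→P] = [28, 56, 36]
r4 m[φ2→M] = [8, 4, 8]
r4 m[φ3→H] = [12, 48, 40]
r4 m[φ3→G] = [6, 8, 6]
r4 m[D→φ0] = [30, 48, 48]
r4 m[D→φ1] = [56, 40, 48]
r4 m[P→φ2] = [1, 1, 1]
r4 m[H→φ3] = [1, 1, 1]
r4 m[M→φ0] = [8, 4, 8]
r4 m[M→φ2] = [35, 72, 48]
r4 m[G→φ1] = [6, 8, 6]
r4 m[G→φ3] = [36, 54, 72]
r5 m[φ0→D] = [56, 40, 48]
r5 m[φ0→M] = [210, 432, 288]
r5 m[φ1→D] = [30, 48, 48]
r5 m[φ1→G] = [280, 240, 384]
r5 m[φ2→P] = [216, 384, 288]
r5 m[φ2→M] = [8, 4, 8]
r5 m[φ3→H] = [108, 432, 360]
r5 m[φ3→G] = [6, 8, 6]
r5 m[D→φ0] = [30, 48, 48]
r5 m[D→φ1] = [56, 40, 48]
r5 m[P→φ2] = [1, 1, 1]
r5 m[H→φ3] = [1, 1, 1]
r5 m[M→φ0] = [8, 4, 8]
r5 m[M→φ2] = [35, 72, 48]
r5 m[G→φ1] = [6, 8, 6]
r5 m[G→φ3] = [36, 54, 72]
r6 m[φ0→D] = [56, 40, 48]
r6 m[φ0→M] = [210, 432, 288]
r6 m[φ1→D] = [30, 48, 48]
r6 m[φ1→G] = [280, 240, 384]
r6 m[φ2→P] = [216, 384, 288]
r6 m[φ2→M] = [8, 4, 8]
r6 m[φ3→H] = [108, 432, 360]
r6 m[φ3→G] = [6, 8, 6]
r6 m[D→φ0] = [30, 48, 48]
r6 m[D→φ1] = [56, 40, 48]
r6 m[P→φ2] = [1, 1, 1]
r6 m[H→φ3] = [1, 1, 1]
r6 m[M→φ0] = [8, 4, 8]
r6 m[M→φ2] = [210, 432, 288]
r6 m[G→φ1] = [6, 8, 6]
r6 m[G→φ3] = [280, 240, 384]
r7 m[φ0→D] = [56, 40, 48]
r7 m[φ0→M] = [210, 432, 288]
r7 m[φ1→D] = [30, 48, 48]
r7 m[φ1→G] = [280, 240, 384]
r7 m[φ2→P] = [1296, 2304, 1728]
r7 m[φ2→M] = [8, 4, 8]
r7 m[φ3→H] = [480, 2304, 1920]
r7 m[φ3→G] = [6, 8, 6]
r7 m[D→φ0] = [30, 48, 48]
r7 m[D→φ1] = [56, 40, 48]
r7 m[P→φ2] = [1, 1, 1]
r7 m[H→φ3] = [1, 1, 1]
r7 m[M→φ0] = [8, 4, 8]
r7 m[M→φ2] = [210, 432, 288]
r7 m[G→φ1] = [6, 8, 6]
r7 m[G→φ3] = [280, 240, 384]
r8 m[φ0→D] = [56, 40, 48]
r8 m[φ0→M] = [210, 432, 288]
r8 m[φ1→D] = [30, 48, 48]
r8 m[φ1→G] = [280, 240, 384]
r8 m[φ2→P] = [1296, 2304, 1728]
r8 m[φ2→M] = [8, 4, 8]
r8 m[φ3→H] = [480, 2304, 1920]
r8 m[φ3→G] = [6, 8, 6]
r8 m[D→φ0] = [30, 48, 48]
r8 m[D→φ1] = [56, 40, 48]
r8 m[P→φ2] = [1, 1, 1]
r8 m[H→φ3] = [1, 1, 1]
r8 m[M→φ0] = [8, 4, 8]
r8 m[M→φ2] = [210, 432, 288]
r8 m[G→φ1] = [6, 8, 6]
r8 m[G→φ3] = [280, 240, 384]
fixed point reached at round 8
b[D] = ⊗ incoming = [1680, 1920, 2304]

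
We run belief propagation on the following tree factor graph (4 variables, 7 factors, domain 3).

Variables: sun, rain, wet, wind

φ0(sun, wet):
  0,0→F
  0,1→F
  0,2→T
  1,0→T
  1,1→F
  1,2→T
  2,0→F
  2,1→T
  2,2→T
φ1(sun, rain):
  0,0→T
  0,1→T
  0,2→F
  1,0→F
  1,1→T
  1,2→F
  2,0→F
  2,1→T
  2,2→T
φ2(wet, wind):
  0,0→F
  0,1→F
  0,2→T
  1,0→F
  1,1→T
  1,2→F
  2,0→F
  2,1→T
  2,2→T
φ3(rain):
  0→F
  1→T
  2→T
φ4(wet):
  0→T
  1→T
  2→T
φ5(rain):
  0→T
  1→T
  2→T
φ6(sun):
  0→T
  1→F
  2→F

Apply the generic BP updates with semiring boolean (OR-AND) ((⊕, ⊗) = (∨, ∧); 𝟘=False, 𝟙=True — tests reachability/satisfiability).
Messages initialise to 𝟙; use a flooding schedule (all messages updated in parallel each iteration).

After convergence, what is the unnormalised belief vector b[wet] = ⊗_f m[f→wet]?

init: all messages = 𝟙 over 3 values
r1 m[φ0→sun] = [T, T, T]
r1 m[φ0→wet] = [T, T, T]
r1 m[φ1→sun] = [T, T, T]
r1 m[φ1→rain] = [T, T, T]
r1 m[φ2→wet] = [T, T, T]
r1 m[φ2→wind] = [F, T, T]
r1 m[φ3→rain] = [F, T, T]
r1 m[φ4→wet] = [T, T, T]
r1 m[φ5→rain] = [T, T, T]
r1 m[φ6→sun] = [T, F, F]
r1 m[sun→φ0] = [T, T, T]
r1 m[sun→φ1] = [T, T, T]
r1 m[sun→φ6] = [T, T, T]
r1 m[rain→φ1] = [T, T, T]
r1 m[rain→φ3] = [T, T, T]
r1 m[rain→φ5] = [T, T, T]
r1 m[wet→φ0] = [T, T, T]
r1 m[wet→φ2] = [T, T, T]
r1 m[wet→φ4] = [T, T, T]
r1 m[wind→φ2] = [T, T, T]
r2 m[φ0→sun] = [T, T, T]
r2 m[φ0→wet] = [T, T, T]
r2 m[φ1→sun] = [T, T, T]
r2 m[φ1→rain] = [T, T, T]
r2 m[φ2→wet] = [T, T, T]
r2 m[φ2→wind] = [F, T, T]
r2 m[φ3→rain] = [F, T, T]
r2 m[φ4→wet] = [T, T, T]
r2 m[φ5→rain] = [T, T, T]
r2 m[φ6→sun] = [T, F, F]
r2 m[sun→φ0] = [T, F, F]
r2 m[sun→φ1] = [T, F, F]
r2 m[sun→φ6] = [T, T, T]
r2 m[rain→φ1] = [F, T, T]
r2 m[rain→φ3] = [T, T, T]
r2 m[rain→φ5] = [F, T, T]
r2 m[wet→φ0] = [T, T, T]
r2 m[wet→φ2] = [T, T, T]
r2 m[wet→φ4] = [T, T, T]
r2 m[wind→φ2] = [T, T, T]
r3 m[φ0→sun] = [T, T, T]
r3 m[φ0→wet] = [F, F, T]
r3 m[φ1→sun] = [T, T, T]
r3 m[φ1→rain] = [T, T, F]
r3 m[φ2→wet] = [T, T, T]
r3 m[φ2→wind] = [F, T, T]
r3 m[φ3→rain] = [F, T, T]
r3 m[φ4→wet] = [T, T, T]
r3 m[φ5→rain] = [T, T, T]
r3 m[φ6→sun] = [T, F, F]
r3 m[sun→φ0] = [T, F, F]
r3 m[sun→φ1] = [T, F, F]
r3 m[sun→φ6] = [T, T, T]
r3 m[rain→φ1] = [F, T, T]
r3 m[rain→φ3] = [T, T, T]
r3 m[rain→φ5] = [F, T, T]
r3 m[wet→φ0] = [T, T, T]
r3 m[wet→φ2] = [T, T, T]
r3 m[wet→φ4] = [T, T, T]
r3 m[wind→φ2] = [T, T, T]
r4 m[φ0→sun] = [T, T, T]
r4 m[φ0→wet] = [F, F, T]
r4 m[φ1→sun] = [T, T, T]
r4 m[φ1→rain] = [T, T, F]
r4 m[φ2→wet] = [T, T, T]
r4 m[φ2→wind] = [F, T, T]
r4 m[φ3→rain] = [F, T, T]
r4 m[φ4→wet] = [T, T, T]
r4 m[φ5→rain] = [T, T, T]
r4 m[φ6→sun] = [T, F, F]
r4 m[sun→φ0] = [T, F, F]
r4 m[sun→φ1] = [T, F, F]
r4 m[sun→φ6] = [T, T, T]
r4 m[rain→φ1] = [F, T, T]
r4 m[rain→φ3] = [T, T, F]
r4 m[rain→φ5] = [F, T, F]
r4 m[wet→φ0] = [T, T, T]
r4 m[wet→φ2] = [F, F, T]
r4 m[wet→φ4] = [F, F, T]
r4 m[wind→φ2] = [T, T, T]
r5 m[φ0→sun] = [T, T, T]
r5 m[φ0→wet] = [F, F, T]
r5 m[φ1→sun] = [T, T, T]
r5 m[φ1→rain] = [T, T, F]
r5 m[φ2→wet] = [T, T, T]
r5 m[φ2→wind] = [F, T, T]
r5 m[φ3→rain] = [F, T, T]
r5 m[φ4→wet] = [T, T, T]
r5 m[φ5→rain] = [T, T, T]
r5 m[φ6→sun] = [T, F, F]
r5 m[sun→φ0] = [T, F, F]
r5 m[sun→φ1] = [T, F, F]
r5 m[sun→φ6] = [T, T, T]
r5 m[rain→φ1] = [F, T, T]
r5 m[rain→φ3] = [T, T, F]
r5 m[rain→φ5] = [F, T, F]
r5 m[wet→φ0] = [T, T, T]
r5 m[wet→φ2] = [F, F, T]
r5 m[wet→φ4] = [F, F, T]
r5 m[wind→φ2] = [T, T, T]
fixed point reached at round 5
b[wet] = ⊗ incoming = [F, F, T]

b[wet] = [F, F, T]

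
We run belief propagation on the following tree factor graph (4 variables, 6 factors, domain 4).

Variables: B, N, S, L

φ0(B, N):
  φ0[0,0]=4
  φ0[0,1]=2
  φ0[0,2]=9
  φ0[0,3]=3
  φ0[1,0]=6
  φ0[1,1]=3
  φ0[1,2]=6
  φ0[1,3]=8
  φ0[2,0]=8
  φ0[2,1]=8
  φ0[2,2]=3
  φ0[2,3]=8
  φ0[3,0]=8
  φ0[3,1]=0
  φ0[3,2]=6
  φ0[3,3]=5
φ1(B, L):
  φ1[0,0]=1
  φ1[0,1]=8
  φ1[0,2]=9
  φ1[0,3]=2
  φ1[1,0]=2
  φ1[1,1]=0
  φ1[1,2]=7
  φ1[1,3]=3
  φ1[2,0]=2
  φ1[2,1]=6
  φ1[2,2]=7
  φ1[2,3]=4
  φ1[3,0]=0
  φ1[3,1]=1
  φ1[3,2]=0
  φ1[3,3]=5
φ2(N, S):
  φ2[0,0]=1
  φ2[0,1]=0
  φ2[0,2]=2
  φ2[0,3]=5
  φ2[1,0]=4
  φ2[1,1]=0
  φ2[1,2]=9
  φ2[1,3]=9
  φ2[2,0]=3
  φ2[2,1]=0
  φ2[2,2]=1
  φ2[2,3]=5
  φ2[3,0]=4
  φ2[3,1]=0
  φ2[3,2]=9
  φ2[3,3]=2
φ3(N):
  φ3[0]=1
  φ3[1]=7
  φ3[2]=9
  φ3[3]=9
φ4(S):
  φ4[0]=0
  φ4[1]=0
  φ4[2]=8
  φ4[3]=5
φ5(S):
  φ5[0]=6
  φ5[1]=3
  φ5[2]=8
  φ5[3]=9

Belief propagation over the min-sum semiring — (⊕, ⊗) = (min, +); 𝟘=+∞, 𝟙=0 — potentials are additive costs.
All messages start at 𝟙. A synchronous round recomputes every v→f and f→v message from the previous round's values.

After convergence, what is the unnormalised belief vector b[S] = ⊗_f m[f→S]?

b[S] = [13, 9, 24, 25]

init: all messages = 𝟙 over 4 values
r1 m[φ0→B] = [2, 3, 3, 0]
r1 m[φ0→N] = [4, 0, 3, 3]
r1 m[φ1→B] = [1, 0, 2, 0]
r1 m[φ1→L] = [0, 0, 0, 2]
r1 m[φ2→N] = [0, 0, 0, 0]
r1 m[φ2→S] = [1, 0, 1, 2]
r1 m[φ3→N] = [1, 7, 9, 9]
r1 m[φ4→S] = [0, 0, 8, 5]
r1 m[φ5→S] = [6, 3, 8, 9]
r1 m[B→φ0] = [0, 0, 0, 0]
r1 m[B→φ1] = [0, 0, 0, 0]
r1 m[N→φ0] = [0, 0, 0, 0]
r1 m[N→φ2] = [0, 0, 0, 0]
r1 m[N→φ3] = [0, 0, 0, 0]
r1 m[S→φ2] = [0, 0, 0, 0]
r1 m[S→φ4] = [0, 0, 0, 0]
r1 m[S→φ5] = [0, 0, 0, 0]
r1 m[L→φ1] = [0, 0, 0, 0]
r2 m[φ0→B] = [2, 3, 3, 0]
r2 m[φ0→N] = [4, 0, 3, 3]
r2 m[φ1→B] = [1, 0, 2, 0]
r2 m[φ1→L] = [0, 0, 0, 2]
r2 m[φ2→N] = [0, 0, 0, 0]
r2 m[φ2→S] = [1, 0, 1, 2]
r2 m[φ3→N] = [1, 7, 9, 9]
r2 m[φ4→S] = [0, 0, 8, 5]
r2 m[φ5→S] = [6, 3, 8, 9]
r2 m[B→φ0] = [1, 0, 2, 0]
r2 m[B→φ1] = [2, 3, 3, 0]
r2 m[N→φ0] = [1, 7, 9, 9]
r2 m[N→φ2] = [5, 7, 12, 12]
r2 m[N→φ3] = [4, 0, 3, 3]
r2 m[S→φ2] = [6, 3, 16, 14]
r2 m[S→φ4] = [7, 3, 9, 11]
r2 m[S→φ5] = [1, 0, 9, 7]
r2 m[L→φ1] = [0, 0, 0, 0]
r3 m[φ0→B] = [5, 7, 9, 7]
r3 m[φ0→N] = [5, 0, 5, 4]
r3 m[φ1→B] = [1, 0, 2, 0]
r3 m[φ1→L] = [0, 1, 0, 4]
r3 m[φ2→N] = [3, 3, 3, 3]
r3 m[φ2→S] = [6, 5, 7, 10]
r3 m[φ3→N] = [1, 7, 9, 9]
r3 m[φ4→S] = [0, 0, 8, 5]
r3 m[φ5→S] = [6, 3, 8, 9]
r3 m[B→φ0] = [1, 0, 2, 0]
r3 m[B→φ1] = [2, 3, 3, 0]
r3 m[N→φ0] = [1, 7, 9, 9]
r3 m[N→φ2] = [5, 7, 12, 12]
r3 m[N→φ3] = [4, 0, 3, 3]
r3 m[S→φ2] = [6, 3, 16, 14]
r3 m[S→φ4] = [7, 3, 9, 11]
r3 m[S→φ5] = [1, 0, 9, 7]
r3 m[L→φ1] = [0, 0, 0, 0]
r4 m[φ0→B] = [5, 7, 9, 7]
r4 m[φ0→N] = [5, 0, 5, 4]
r4 m[φ1→B] = [1, 0, 2, 0]
r4 m[φ1→L] = [0, 1, 0, 4]
r4 m[φ2→N] = [3, 3, 3, 3]
r4 m[φ2→S] = [6, 5, 7, 10]
r4 m[φ3→N] = [1, 7, 9, 9]
r4 m[φ4→S] = [0, 0, 8, 5]
r4 m[φ5→S] = [6, 3, 8, 9]
r4 m[B→φ0] = [1, 0, 2, 0]
r4 m[B→φ1] = [5, 7, 9, 7]
r4 m[N→φ0] = [4, 10, 12, 12]
r4 m[N→φ2] = [6, 7, 14, 13]
r4 m[N→φ3] = [8, 3, 8, 7]
r4 m[S→φ2] = [6, 3, 16, 14]
r4 m[S→φ4] = [12, 8, 15, 19]
r4 m[S→φ5] = [6, 5, 15, 15]
r4 m[L→φ1] = [0, 0, 0, 0]
r5 m[φ0→B] = [8, 10, 12, 10]
r5 m[φ0→N] = [5, 0, 5, 4]
r5 m[φ1→B] = [1, 0, 2, 0]
r5 m[φ1→L] = [6, 7, 7, 7]
r5 m[φ2→N] = [3, 3, 3, 3]
r5 m[φ2→S] = [7, 6, 8, 11]
r5 m[φ3→N] = [1, 7, 9, 9]
r5 m[φ4→S] = [0, 0, 8, 5]
r5 m[φ5→S] = [6, 3, 8, 9]
r5 m[B→φ0] = [1, 0, 2, 0]
r5 m[B→φ1] = [5, 7, 9, 7]
r5 m[N→φ0] = [4, 10, 12, 12]
r5 m[N→φ2] = [6, 7, 14, 13]
r5 m[N→φ3] = [8, 3, 8, 7]
r5 m[S→φ2] = [6, 3, 16, 14]
r5 m[S→φ4] = [12, 8, 15, 19]
r5 m[S→φ5] = [6, 5, 15, 15]
r5 m[L→φ1] = [0, 0, 0, 0]
r6 m[φ0→B] = [8, 10, 12, 10]
r6 m[φ0→N] = [5, 0, 5, 4]
r6 m[φ1→B] = [1, 0, 2, 0]
r6 m[φ1→L] = [6, 7, 7, 7]
r6 m[φ2→N] = [3, 3, 3, 3]
r6 m[φ2→S] = [7, 6, 8, 11]
r6 m[φ3→N] = [1, 7, 9, 9]
r6 m[φ4→S] = [0, 0, 8, 5]
r6 m[φ5→S] = [6, 3, 8, 9]
r6 m[B→φ0] = [1, 0, 2, 0]
r6 m[B→φ1] = [8, 10, 12, 10]
r6 m[N→φ0] = [4, 10, 12, 12]
r6 m[N→φ2] = [6, 7, 14, 13]
r6 m[N→φ3] = [8, 3, 8, 7]
r6 m[S→φ2] = [6, 3, 16, 14]
r6 m[S→φ4] = [13, 9, 16, 20]
r6 m[S→φ5] = [7, 6, 16, 16]
r6 m[L→φ1] = [0, 0, 0, 0]
r7 m[φ0→B] = [8, 10, 12, 10]
r7 m[φ0→N] = [5, 0, 5, 4]
r7 m[φ1→B] = [1, 0, 2, 0]
r7 m[φ1→L] = [9, 10, 10, 10]
r7 m[φ2→N] = [3, 3, 3, 3]
r7 m[φ2→S] = [7, 6, 8, 11]
r7 m[φ3→N] = [1, 7, 9, 9]
r7 m[φ4→S] = [0, 0, 8, 5]
r7 m[φ5→S] = [6, 3, 8, 9]
r7 m[B→φ0] = [1, 0, 2, 0]
r7 m[B→φ1] = [8, 10, 12, 10]
r7 m[N→φ0] = [4, 10, 12, 12]
r7 m[N→φ2] = [6, 7, 14, 13]
r7 m[N→φ3] = [8, 3, 8, 7]
r7 m[S→φ2] = [6, 3, 16, 14]
r7 m[S→φ4] = [13, 9, 16, 20]
r7 m[S→φ5] = [7, 6, 16, 16]
r7 m[L→φ1] = [0, 0, 0, 0]
r8 m[φ0→B] = [8, 10, 12, 10]
r8 m[φ0→N] = [5, 0, 5, 4]
r8 m[φ1→B] = [1, 0, 2, 0]
r8 m[φ1→L] = [9, 10, 10, 10]
r8 m[φ2→N] = [3, 3, 3, 3]
r8 m[φ2→S] = [7, 6, 8, 11]
r8 m[φ3→N] = [1, 7, 9, 9]
r8 m[φ4→S] = [0, 0, 8, 5]
r8 m[φ5→S] = [6, 3, 8, 9]
r8 m[B→φ0] = [1, 0, 2, 0]
r8 m[B→φ1] = [8, 10, 12, 10]
r8 m[N→φ0] = [4, 10, 12, 12]
r8 m[N→φ2] = [6, 7, 14, 13]
r8 m[N→φ3] = [8, 3, 8, 7]
r8 m[S→φ2] = [6, 3, 16, 14]
r8 m[S→φ4] = [13, 9, 16, 20]
r8 m[S→φ5] = [7, 6, 16, 16]
r8 m[L→φ1] = [0, 0, 0, 0]
fixed point reached at round 8
b[S] = ⊗ incoming = [13, 9, 24, 25]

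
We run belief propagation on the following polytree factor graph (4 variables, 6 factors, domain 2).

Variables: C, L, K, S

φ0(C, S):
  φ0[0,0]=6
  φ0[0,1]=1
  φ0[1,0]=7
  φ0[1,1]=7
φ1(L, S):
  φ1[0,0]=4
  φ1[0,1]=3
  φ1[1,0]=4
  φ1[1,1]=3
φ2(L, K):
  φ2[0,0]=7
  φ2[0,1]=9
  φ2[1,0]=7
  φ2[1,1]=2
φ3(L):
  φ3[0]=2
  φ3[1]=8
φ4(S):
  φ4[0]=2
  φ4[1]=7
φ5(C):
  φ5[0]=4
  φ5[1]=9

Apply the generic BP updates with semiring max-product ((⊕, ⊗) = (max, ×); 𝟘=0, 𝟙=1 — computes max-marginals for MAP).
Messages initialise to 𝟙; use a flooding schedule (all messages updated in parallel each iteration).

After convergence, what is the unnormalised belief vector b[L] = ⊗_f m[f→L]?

b[L] = [23814, 74088]

init: all messages = 𝟙 over 2 values
r1 m[φ0→C] = [6, 7]
r1 m[φ0→S] = [7, 7]
r1 m[φ1→L] = [4, 4]
r1 m[φ1→S] = [4, 3]
r1 m[φ2→L] = [9, 7]
r1 m[φ2→K] = [7, 9]
r1 m[φ3→L] = [2, 8]
r1 m[φ4→S] = [2, 7]
r1 m[φ5→C] = [4, 9]
r1 m[C→φ0] = [1, 1]
r1 m[C→φ5] = [1, 1]
r1 m[L→φ1] = [1, 1]
r1 m[L→φ2] = [1, 1]
r1 m[L→φ3] = [1, 1]
r1 m[K→φ2] = [1, 1]
r1 m[S→φ0] = [1, 1]
r1 m[S→φ1] = [1, 1]
r1 m[S→φ4] = [1, 1]
r2 m[φ0→C] = [6, 7]
r2 m[φ0→S] = [7, 7]
r2 m[φ1→L] = [4, 4]
r2 m[φ1→S] = [4, 3]
r2 m[φ2→L] = [9, 7]
r2 m[φ2→K] = [7, 9]
r2 m[φ3→L] = [2, 8]
r2 m[φ4→S] = [2, 7]
r2 m[φ5→C] = [4, 9]
r2 m[C→φ0] = [4, 9]
r2 m[C→φ5] = [6, 7]
r2 m[L→φ1] = [18, 56]
r2 m[L→φ2] = [8, 32]
r2 m[L→φ3] = [36, 28]
r2 m[K→φ2] = [1, 1]
r2 m[S→φ0] = [8, 21]
r2 m[S→φ1] = [14, 49]
r2 m[S→φ4] = [28, 21]
r3 m[φ0→C] = [48, 147]
r3 m[φ0→S] = [63, 63]
r3 m[φ1→L] = [147, 147]
r3 m[φ1→S] = [224, 168]
r3 m[φ2→L] = [9, 7]
r3 m[φ2→K] = [224, 72]
r3 m[φ3→L] = [2, 8]
r3 m[φ4→S] = [2, 7]
r3 m[φ5→C] = [4, 9]
r3 m[C→φ0] = [4, 9]
r3 m[C→φ5] = [6, 7]
r3 m[L→φ1] = [18, 56]
r3 m[L→φ2] = [8, 32]
r3 m[L→φ3] = [36, 28]
r3 m[K→φ2] = [1, 1]
r3 m[S→φ0] = [8, 21]
r3 m[S→φ1] = [14, 49]
r3 m[S→φ4] = [28, 21]
r4 m[φ0→C] = [48, 147]
r4 m[φ0→S] = [63, 63]
r4 m[φ1→L] = [147, 147]
r4 m[φ1→S] = [224, 168]
r4 m[φ2→L] = [9, 7]
r4 m[φ2→K] = [224, 72]
r4 m[φ3→L] = [2, 8]
r4 m[φ4→S] = [2, 7]
r4 m[φ5→C] = [4, 9]
r4 m[C→φ0] = [4, 9]
r4 m[C→φ5] = [48, 147]
r4 m[L→φ1] = [18, 56]
r4 m[L→φ2] = [294, 1176]
r4 m[L→φ3] = [1323, 1029]
r4 m[K→φ2] = [1, 1]
r4 m[S→φ0] = [448, 1176]
r4 m[S→φ1] = [126, 441]
r4 m[S→φ4] = [14112, 10584]
r5 m[φ0→C] = [2688, 8232]
r5 m[φ0→S] = [63, 63]
r5 m[φ1→L] = [1323, 1323]
r5 m[φ1→S] = [224, 168]
r5 m[φ2→L] = [9, 7]
r5 m[φ2→K] = [8232, 2646]
r5 m[φ3→L] = [2, 8]
r5 m[φ4→S] = [2, 7]
r5 m[φ5→C] = [4, 9]
r5 m[C→φ0] = [4, 9]
r5 m[C→φ5] = [48, 147]
r5 m[L→φ1] = [18, 56]
r5 m[L→φ2] = [294, 1176]
r5 m[L→φ3] = [1323, 1029]
r5 m[K→φ2] = [1, 1]
r5 m[S→φ0] = [448, 1176]
r5 m[S→φ1] = [126, 441]
r5 m[S→φ4] = [14112, 10584]
r6 m[φ0→C] = [2688, 8232]
r6 m[φ0→S] = [63, 63]
r6 m[φ1→L] = [1323, 1323]
r6 m[φ1→S] = [224, 168]
r6 m[φ2→L] = [9, 7]
r6 m[φ2→K] = [8232, 2646]
r6 m[φ3→L] = [2, 8]
r6 m[φ4→S] = [2, 7]
r6 m[φ5→C] = [4, 9]
r6 m[C→φ0] = [4, 9]
r6 m[C→φ5] = [2688, 8232]
r6 m[L→φ1] = [18, 56]
r6 m[L→φ2] = [2646, 10584]
r6 m[L→φ3] = [11907, 9261]
r6 m[K→φ2] = [1, 1]
r6 m[S→φ0] = [448, 1176]
r6 m[S→φ1] = [126, 441]
r6 m[S→φ4] = [14112, 10584]
r7 m[φ0→C] = [2688, 8232]
r7 m[φ0→S] = [63, 63]
r7 m[φ1→L] = [1323, 1323]
r7 m[φ1→S] = [224, 168]
r7 m[φ2→L] = [9, 7]
r7 m[φ2→K] = [74088, 23814]
r7 m[φ3→L] = [2, 8]
r7 m[φ4→S] = [2, 7]
r7 m[φ5→C] = [4, 9]
r7 m[C→φ0] = [4, 9]
r7 m[C→φ5] = [2688, 8232]
r7 m[L→φ1] = [18, 56]
r7 m[L→φ2] = [2646, 10584]
r7 m[L→φ3] = [11907, 9261]
r7 m[K→φ2] = [1, 1]
r7 m[S→φ0] = [448, 1176]
r7 m[S→φ1] = [126, 441]
r7 m[S→φ4] = [14112, 10584]
r8 m[φ0→C] = [2688, 8232]
r8 m[φ0→S] = [63, 63]
r8 m[φ1→L] = [1323, 1323]
r8 m[φ1→S] = [224, 168]
r8 m[φ2→L] = [9, 7]
r8 m[φ2→K] = [74088, 23814]
r8 m[φ3→L] = [2, 8]
r8 m[φ4→S] = [2, 7]
r8 m[φ5→C] = [4, 9]
r8 m[C→φ0] = [4, 9]
r8 m[C→φ5] = [2688, 8232]
r8 m[L→φ1] = [18, 56]
r8 m[L→φ2] = [2646, 10584]
r8 m[L→φ3] = [11907, 9261]
r8 m[K→φ2] = [1, 1]
r8 m[S→φ0] = [448, 1176]
r8 m[S→φ1] = [126, 441]
r8 m[S→φ4] = [14112, 10584]
fixed point reached at round 8
b[L] = ⊗ incoming = [23814, 74088]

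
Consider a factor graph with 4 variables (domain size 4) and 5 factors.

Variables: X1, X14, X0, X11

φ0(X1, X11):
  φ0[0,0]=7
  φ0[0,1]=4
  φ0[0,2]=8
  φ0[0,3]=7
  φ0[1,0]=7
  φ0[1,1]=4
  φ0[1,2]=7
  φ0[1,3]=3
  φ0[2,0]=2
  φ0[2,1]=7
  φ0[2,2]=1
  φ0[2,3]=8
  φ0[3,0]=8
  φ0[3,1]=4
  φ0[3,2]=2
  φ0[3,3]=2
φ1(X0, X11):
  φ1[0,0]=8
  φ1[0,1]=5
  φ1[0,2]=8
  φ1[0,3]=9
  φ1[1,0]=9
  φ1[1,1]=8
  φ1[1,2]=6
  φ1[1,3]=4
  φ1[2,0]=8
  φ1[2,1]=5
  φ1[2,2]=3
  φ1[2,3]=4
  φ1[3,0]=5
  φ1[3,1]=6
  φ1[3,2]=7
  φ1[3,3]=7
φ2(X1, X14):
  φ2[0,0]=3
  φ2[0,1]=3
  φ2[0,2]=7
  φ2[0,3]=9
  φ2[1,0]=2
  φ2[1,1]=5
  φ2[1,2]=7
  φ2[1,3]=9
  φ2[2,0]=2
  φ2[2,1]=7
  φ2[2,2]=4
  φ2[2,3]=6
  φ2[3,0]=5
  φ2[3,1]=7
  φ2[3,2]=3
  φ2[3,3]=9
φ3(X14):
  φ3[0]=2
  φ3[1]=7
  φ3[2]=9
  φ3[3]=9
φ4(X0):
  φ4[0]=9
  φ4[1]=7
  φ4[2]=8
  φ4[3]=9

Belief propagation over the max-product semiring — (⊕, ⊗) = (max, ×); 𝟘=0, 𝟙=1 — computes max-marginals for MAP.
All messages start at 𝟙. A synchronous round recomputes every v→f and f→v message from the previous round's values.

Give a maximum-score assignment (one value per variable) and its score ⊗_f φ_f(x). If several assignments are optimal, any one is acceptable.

init: all messages = 𝟙 over 4 values
r1 m[φ0→X1] = [8, 7, 8, 8]
r1 m[φ0→X11] = [8, 7, 8, 8]
r1 m[φ1→X0] = [9, 9, 8, 7]
r1 m[φ1→X11] = [9, 8, 8, 9]
r1 m[φ2→X1] = [9, 9, 7, 9]
r1 m[φ2→X14] = [5, 7, 7, 9]
r1 m[φ3→X14] = [2, 7, 9, 9]
r1 m[φ4→X0] = [9, 7, 8, 9]
r1 m[X1→φ0] = [1, 1, 1, 1]
r1 m[X1→φ2] = [1, 1, 1, 1]
r1 m[X14→φ2] = [1, 1, 1, 1]
r1 m[X14→φ3] = [1, 1, 1, 1]
r1 m[X0→φ1] = [1, 1, 1, 1]
r1 m[X0→φ4] = [1, 1, 1, 1]
r1 m[X11→φ0] = [1, 1, 1, 1]
r1 m[X11→φ1] = [1, 1, 1, 1]
r2 m[φ0→X1] = [8, 7, 8, 8]
r2 m[φ0→X11] = [8, 7, 8, 8]
r2 m[φ1→X0] = [9, 9, 8, 7]
r2 m[φ1→X11] = [9, 8, 8, 9]
r2 m[φ2→X1] = [9, 9, 7, 9]
r2 m[φ2→X14] = [5, 7, 7, 9]
r2 m[φ3→X14] = [2, 7, 9, 9]
r2 m[φ4→X0] = [9, 7, 8, 9]
r2 m[X1→φ0] = [9, 9, 7, 9]
r2 m[X1→φ2] = [8, 7, 8, 8]
r2 m[X14→φ2] = [2, 7, 9, 9]
r2 m[X14→φ3] = [5, 7, 7, 9]
r2 m[X0→φ1] = [9, 7, 8, 9]
r2 m[X0→φ4] = [9, 9, 8, 7]
r2 m[X11→φ0] = [9, 8, 8, 9]
r2 m[X11→φ1] = [8, 7, 8, 8]
r3 m[φ0→X1] = [64, 63, 72, 72]
r3 m[φ0→X11] = [72, 49, 72, 63]
r3 m[φ1→X0] = [72, 72, 64, 56]
r3 m[φ1→X11] = [72, 56, 72, 81]
r3 m[φ2→X1] = [81, 81, 54, 81]
r3 m[φ2→X14] = [40, 56, 56, 72]
r3 m[φ3→X14] = [2, 7, 9, 9]
r3 m[φ4→X0] = [9, 7, 8, 9]
r3 m[X1→φ0] = [9, 9, 7, 9]
r3 m[X1→φ2] = [8, 7, 8, 8]
r3 m[X14→φ2] = [2, 7, 9, 9]
r3 m[X14→φ3] = [5, 7, 7, 9]
r3 m[X0→φ1] = [9, 7, 8, 9]
r3 m[X0→φ4] = [9, 9, 8, 7]
r3 m[X11→φ0] = [9, 8, 8, 9]
r3 m[X11→φ1] = [8, 7, 8, 8]
r4 m[φ0→X1] = [64, 63, 72, 72]
r4 m[φ0→X11] = [72, 49, 72, 63]
r4 m[φ1→X0] = [72, 72, 64, 56]
r4 m[φ1→X11] = [72, 56, 72, 81]
r4 m[φ2→X1] = [81, 81, 54, 81]
r4 m[φ2→X14] = [40, 56, 56, 72]
r4 m[φ3→X14] = [2, 7, 9, 9]
r4 m[φ4→X0] = [9, 7, 8, 9]
r4 m[X1→φ0] = [81, 81, 54, 81]
r4 m[X1→φ2] = [64, 63, 72, 72]
r4 m[X14→φ2] = [2, 7, 9, 9]
r4 m[X14→φ3] = [40, 56, 56, 72]
r4 m[X0→φ1] = [9, 7, 8, 9]
r4 m[X0→φ4] = [72, 72, 64, 56]
r4 m[X11→φ0] = [72, 56, 72, 81]
r4 m[X11→φ1] = [72, 49, 72, 63]
r5 m[φ0→X1] = [576, 504, 648, 576]
r5 m[φ0→X11] = [648, 378, 648, 567]
r5 m[φ1→X0] = [576, 648, 576, 504]
r5 m[φ1→X11] = [72, 56, 72, 81]
r5 m[φ2→X1] = [81, 81, 54, 81]
r5 m[φ2→X14] = [360, 504, 448, 648]
r5 m[φ3→X14] = [2, 7, 9, 9]
r5 m[φ4→X0] = [9, 7, 8, 9]
r5 m[X1→φ0] = [81, 81, 54, 81]
r5 m[X1→φ2] = [64, 63, 72, 72]
r5 m[X14→φ2] = [2, 7, 9, 9]
r5 m[X14→φ3] = [40, 56, 56, 72]
r5 m[X0→φ1] = [9, 7, 8, 9]
r5 m[X0→φ4] = [72, 72, 64, 56]
r5 m[X11→φ0] = [72, 56, 72, 81]
r5 m[X11→φ1] = [72, 49, 72, 63]
r6 m[φ0→X1] = [576, 504, 648, 576]
r6 m[φ0→X11] = [648, 378, 648, 567]
r6 m[φ1→X0] = [576, 648, 576, 504]
r6 m[φ1→X11] = [72, 56, 72, 81]
r6 m[φ2→X1] = [81, 81, 54, 81]
r6 m[φ2→X14] = [360, 504, 448, 648]
r6 m[φ3→X14] = [2, 7, 9, 9]
r6 m[φ4→X0] = [9, 7, 8, 9]
r6 m[X1→φ0] = [81, 81, 54, 81]
r6 m[X1→φ2] = [576, 504, 648, 576]
r6 m[X14→φ2] = [2, 7, 9, 9]
r6 m[X14→φ3] = [360, 504, 448, 648]
r6 m[X0→φ1] = [9, 7, 8, 9]
r6 m[X0→φ4] = [576, 648, 576, 504]
r6 m[X11→φ0] = [72, 56, 72, 81]
r6 m[X11→φ1] = [648, 378, 648, 567]
r7 m[φ0→X1] = [576, 504, 648, 576]
r7 m[φ0→X11] = [648, 378, 648, 567]
r7 m[φ1→X0] = [5184, 5832, 5184, 4536]
r7 m[φ1→X11] = [72, 56, 72, 81]
r7 m[φ2→X1] = [81, 81, 54, 81]
r7 m[φ2→X14] = [2880, 4536, 4032, 5184]
r7 m[φ3→X14] = [2, 7, 9, 9]
r7 m[φ4→X0] = [9, 7, 8, 9]
r7 m[X1→φ0] = [81, 81, 54, 81]
r7 m[X1→φ2] = [576, 504, 648, 576]
r7 m[X14→φ2] = [2, 7, 9, 9]
r7 m[X14→φ3] = [360, 504, 448, 648]
r7 m[X0→φ1] = [9, 7, 8, 9]
r7 m[X0→φ4] = [576, 648, 576, 504]
r7 m[X11→φ0] = [72, 56, 72, 81]
r7 m[X11→φ1] = [648, 378, 648, 567]
r8 m[φ0→X1] = [576, 504, 648, 576]
r8 m[φ0→X11] = [648, 378, 648, 567]
r8 m[φ1→X0] = [5184, 5832, 5184, 4536]
r8 m[φ1→X11] = [72, 56, 72, 81]
r8 m[φ2→X1] = [81, 81, 54, 81]
r8 m[φ2→X14] = [2880, 4536, 4032, 5184]
r8 m[φ3→X14] = [2, 7, 9, 9]
r8 m[φ4→X0] = [9, 7, 8, 9]
r8 m[X1→φ0] = [81, 81, 54, 81]
r8 m[X1→φ2] = [576, 504, 648, 576]
r8 m[X14→φ2] = [2, 7, 9, 9]
r8 m[X14→φ3] = [2880, 4536, 4032, 5184]
r8 m[X0→φ1] = [9, 7, 8, 9]
r8 m[X0→φ4] = [5184, 5832, 5184, 4536]
r8 m[X11→φ0] = [72, 56, 72, 81]
r8 m[X11→φ1] = [648, 378, 648, 567]
r9 m[φ0→X1] = [576, 504, 648, 576]
r9 m[φ0→X11] = [648, 378, 648, 567]
r9 m[φ1→X0] = [5184, 5832, 5184, 4536]
r9 m[φ1→X11] = [72, 56, 72, 81]
r9 m[φ2→X1] = [81, 81, 54, 81]
r9 m[φ2→X14] = [2880, 4536, 4032, 5184]
r9 m[φ3→X14] = [2, 7, 9, 9]
r9 m[φ4→X0] = [9, 7, 8, 9]
r9 m[X1→φ0] = [81, 81, 54, 81]
r9 m[X1→φ2] = [576, 504, 648, 576]
r9 m[X14→φ2] = [2, 7, 9, 9]
r9 m[X14→φ3] = [2880, 4536, 4032, 5184]
r9 m[X0→φ1] = [9, 7, 8, 9]
r9 m[X0→φ4] = [5184, 5832, 5184, 4536]
r9 m[X11→φ0] = [72, 56, 72, 81]
r9 m[X11→φ1] = [648, 378, 648, 567]
fixed point reached at round 9
traceback from X1: (X1=0, X14=3, X0=0, X11=2), score=46656

assignment: (X1=0, X14=3, X0=0, X11=2); score = 46656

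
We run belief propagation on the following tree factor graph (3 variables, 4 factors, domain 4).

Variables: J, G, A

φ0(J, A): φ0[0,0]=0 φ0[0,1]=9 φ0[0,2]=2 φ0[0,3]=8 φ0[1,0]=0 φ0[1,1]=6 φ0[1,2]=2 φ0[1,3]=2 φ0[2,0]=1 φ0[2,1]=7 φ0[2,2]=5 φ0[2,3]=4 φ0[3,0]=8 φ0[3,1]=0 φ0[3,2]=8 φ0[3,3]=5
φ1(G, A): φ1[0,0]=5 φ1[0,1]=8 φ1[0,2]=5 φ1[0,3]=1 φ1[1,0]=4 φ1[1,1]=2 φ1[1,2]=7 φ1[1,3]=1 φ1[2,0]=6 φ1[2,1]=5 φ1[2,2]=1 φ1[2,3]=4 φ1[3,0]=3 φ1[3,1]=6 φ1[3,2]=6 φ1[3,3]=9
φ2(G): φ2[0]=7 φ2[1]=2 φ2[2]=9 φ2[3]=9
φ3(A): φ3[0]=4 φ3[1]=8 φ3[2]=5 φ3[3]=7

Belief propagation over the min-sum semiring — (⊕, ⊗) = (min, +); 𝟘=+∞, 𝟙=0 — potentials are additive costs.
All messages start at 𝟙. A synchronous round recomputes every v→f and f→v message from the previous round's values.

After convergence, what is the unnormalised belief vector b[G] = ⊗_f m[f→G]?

init: all messages = 𝟙 over 4 values
r1 m[φ0→J] = [0, 0, 1, 0]
r1 m[φ0→A] = [0, 0, 2, 2]
r1 m[φ1→G] = [1, 1, 1, 3]
r1 m[φ1→A] = [3, 2, 1, 1]
r1 m[φ2→G] = [7, 2, 9, 9]
r1 m[φ3→A] = [4, 8, 5, 7]
r1 m[J→φ0] = [0, 0, 0, 0]
r1 m[G→φ1] = [0, 0, 0, 0]
r1 m[G→φ2] = [0, 0, 0, 0]
r1 m[A→φ0] = [0, 0, 0, 0]
r1 m[A→φ1] = [0, 0, 0, 0]
r1 m[A→φ3] = [0, 0, 0, 0]
r2 m[φ0→J] = [0, 0, 1, 0]
r2 m[φ0→A] = [0, 0, 2, 2]
r2 m[φ1→G] = [1, 1, 1, 3]
r2 m[φ1→A] = [3, 2, 1, 1]
r2 m[φ2→G] = [7, 2, 9, 9]
r2 m[φ3→A] = [4, 8, 5, 7]
r2 m[J→φ0] = [0, 0, 0, 0]
r2 m[G→φ1] = [7, 2, 9, 9]
r2 m[G→φ2] = [1, 1, 1, 3]
r2 m[A→φ0] = [7, 10, 6, 8]
r2 m[A→φ1] = [4, 8, 7, 9]
r2 m[A→φ3] = [3, 2, 3, 3]
r3 m[φ0→J] = [7, 7, 8, 10]
r3 m[φ0→A] = [0, 0, 2, 2]
r3 m[φ1→G] = [9, 8, 8, 7]
r3 m[φ1→A] = [6, 4, 9, 3]
r3 m[φ2→G] = [7, 2, 9, 9]
r3 m[φ3→A] = [4, 8, 5, 7]
r3 m[J→φ0] = [0, 0, 0, 0]
r3 m[G→φ1] = [7, 2, 9, 9]
r3 m[G→φ2] = [1, 1, 1, 3]
r3 m[A→φ0] = [7, 10, 6, 8]
r3 m[A→φ1] = [4, 8, 7, 9]
r3 m[A→φ3] = [3, 2, 3, 3]
r4 m[φ0→J] = [7, 7, 8, 10]
r4 m[φ0→A] = [0, 0, 2, 2]
r4 m[φ1→G] = [9, 8, 8, 7]
r4 m[φ1→A] = [6, 4, 9, 3]
r4 m[φ2→G] = [7, 2, 9, 9]
r4 m[φ3→A] = [4, 8, 5, 7]
r4 m[J→φ0] = [0, 0, 0, 0]
r4 m[G→φ1] = [7, 2, 9, 9]
r4 m[G→φ2] = [9, 8, 8, 7]
r4 m[A→φ0] = [10, 12, 14, 10]
r4 m[A→φ1] = [4, 8, 7, 9]
r4 m[A→φ3] = [6, 4, 11, 5]
r5 m[φ0→J] = [10, 10, 11, 12]
r5 m[φ0→A] = [0, 0, 2, 2]
r5 m[φ1→G] = [9, 8, 8, 7]
r5 m[φ1→A] = [6, 4, 9, 3]
r5 m[φ2→G] = [7, 2, 9, 9]
r5 m[φ3→A] = [4, 8, 5, 7]
r5 m[J→φ0] = [0, 0, 0, 0]
r5 m[G→φ1] = [7, 2, 9, 9]
r5 m[G→φ2] = [9, 8, 8, 7]
r5 m[A→φ0] = [10, 12, 14, 10]
r5 m[A→φ1] = [4, 8, 7, 9]
r5 m[A→φ3] = [6, 4, 11, 5]
r6 m[φ0→J] = [10, 10, 11, 12]
r6 m[φ0→A] = [0, 0, 2, 2]
r6 m[φ1→G] = [9, 8, 8, 7]
r6 m[φ1→A] = [6, 4, 9, 3]
r6 m[φ2→G] = [7, 2, 9, 9]
r6 m[φ3→A] = [4, 8, 5, 7]
r6 m[J→φ0] = [0, 0, 0, 0]
r6 m[G→φ1] = [7, 2, 9, 9]
r6 m[G→φ2] = [9, 8, 8, 7]
r6 m[A→φ0] = [10, 12, 14, 10]
r6 m[A→φ1] = [4, 8, 7, 9]
r6 m[A→φ3] = [6, 4, 11, 5]
fixed point reached at round 6
b[G] = ⊗ incoming = [16, 10, 17, 16]

b[G] = [16, 10, 17, 16]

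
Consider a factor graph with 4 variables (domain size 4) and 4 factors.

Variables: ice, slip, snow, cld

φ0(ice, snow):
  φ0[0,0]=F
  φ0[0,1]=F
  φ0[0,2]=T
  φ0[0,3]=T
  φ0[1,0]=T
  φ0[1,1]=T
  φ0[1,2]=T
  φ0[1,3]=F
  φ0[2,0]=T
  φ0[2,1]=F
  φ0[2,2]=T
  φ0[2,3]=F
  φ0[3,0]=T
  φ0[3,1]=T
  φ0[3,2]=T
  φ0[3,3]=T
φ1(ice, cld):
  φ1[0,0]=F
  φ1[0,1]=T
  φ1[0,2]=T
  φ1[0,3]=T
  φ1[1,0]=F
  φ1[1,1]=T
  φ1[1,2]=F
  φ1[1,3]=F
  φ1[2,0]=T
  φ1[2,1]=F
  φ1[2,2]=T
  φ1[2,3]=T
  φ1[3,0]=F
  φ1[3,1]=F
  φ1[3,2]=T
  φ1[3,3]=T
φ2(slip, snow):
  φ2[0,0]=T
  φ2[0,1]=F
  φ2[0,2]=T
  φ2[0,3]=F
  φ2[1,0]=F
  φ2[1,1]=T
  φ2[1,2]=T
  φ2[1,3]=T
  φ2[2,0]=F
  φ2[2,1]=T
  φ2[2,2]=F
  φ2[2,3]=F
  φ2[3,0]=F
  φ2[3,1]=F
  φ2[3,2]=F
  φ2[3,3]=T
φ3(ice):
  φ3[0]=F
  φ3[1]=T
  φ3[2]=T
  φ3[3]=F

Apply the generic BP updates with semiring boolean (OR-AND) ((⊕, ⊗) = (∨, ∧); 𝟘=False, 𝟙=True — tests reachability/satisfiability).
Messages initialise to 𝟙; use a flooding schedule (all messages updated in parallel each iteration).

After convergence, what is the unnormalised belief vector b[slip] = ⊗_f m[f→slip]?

init: all messages = 𝟙 over 4 values
r1 m[φ0→ice] = [T, T, T, T]
r1 m[φ0→snow] = [T, T, T, T]
r1 m[φ1→ice] = [T, T, T, T]
r1 m[φ1→cld] = [T, T, T, T]
r1 m[φ2→slip] = [T, T, T, T]
r1 m[φ2→snow] = [T, T, T, T]
r1 m[φ3→ice] = [F, T, T, F]
r1 m[ice→φ0] = [T, T, T, T]
r1 m[ice→φ1] = [T, T, T, T]
r1 m[ice→φ3] = [T, T, T, T]
r1 m[slip→φ2] = [T, T, T, T]
r1 m[snow→φ0] = [T, T, T, T]
r1 m[snow→φ2] = [T, T, T, T]
r1 m[cld→φ1] = [T, T, T, T]
r2 m[φ0→ice] = [T, T, T, T]
r2 m[φ0→snow] = [T, T, T, T]
r2 m[φ1→ice] = [T, T, T, T]
r2 m[φ1→cld] = [T, T, T, T]
r2 m[φ2→slip] = [T, T, T, T]
r2 m[φ2→snow] = [T, T, T, T]
r2 m[φ3→ice] = [F, T, T, F]
r2 m[ice→φ0] = [F, T, T, F]
r2 m[ice→φ1] = [F, T, T, F]
r2 m[ice→φ3] = [T, T, T, T]
r2 m[slip→φ2] = [T, T, T, T]
r2 m[snow→φ0] = [T, T, T, T]
r2 m[snow→φ2] = [T, T, T, T]
r2 m[cld→φ1] = [T, T, T, T]
r3 m[φ0→ice] = [T, T, T, T]
r3 m[φ0→snow] = [T, T, T, F]
r3 m[φ1→ice] = [T, T, T, T]
r3 m[φ1→cld] = [T, T, T, T]
r3 m[φ2→slip] = [T, T, T, T]
r3 m[φ2→snow] = [T, T, T, T]
r3 m[φ3→ice] = [F, T, T, F]
r3 m[ice→φ0] = [F, T, T, F]
r3 m[ice→φ1] = [F, T, T, F]
r3 m[ice→φ3] = [T, T, T, T]
r3 m[slip→φ2] = [T, T, T, T]
r3 m[snow→φ0] = [T, T, T, T]
r3 m[snow→φ2] = [T, T, T, T]
r3 m[cld→φ1] = [T, T, T, T]
r4 m[φ0→ice] = [T, T, T, T]
r4 m[φ0→snow] = [T, T, T, F]
r4 m[φ1→ice] = [T, T, T, T]
r4 m[φ1→cld] = [T, T, T, T]
r4 m[φ2→slip] = [T, T, T, T]
r4 m[φ2→snow] = [T, T, T, T]
r4 m[φ3→ice] = [F, T, T, F]
r4 m[ice→φ0] = [F, T, T, F]
r4 m[ice→φ1] = [F, T, T, F]
r4 m[ice→φ3] = [T, T, T, T]
r4 m[slip→φ2] = [T, T, T, T]
r4 m[snow→φ0] = [T, T, T, T]
r4 m[snow→φ2] = [T, T, T, F]
r4 m[cld→φ1] = [T, T, T, T]
r5 m[φ0→ice] = [T, T, T, T]
r5 m[φ0→snow] = [T, T, T, F]
r5 m[φ1→ice] = [T, T, T, T]
r5 m[φ1→cld] = [T, T, T, T]
r5 m[φ2→slip] = [T, T, T, F]
r5 m[φ2→snow] = [T, T, T, T]
r5 m[φ3→ice] = [F, T, T, F]
r5 m[ice→φ0] = [F, T, T, F]
r5 m[ice→φ1] = [F, T, T, F]
r5 m[ice→φ3] = [T, T, T, T]
r5 m[slip→φ2] = [T, T, T, T]
r5 m[snow→φ0] = [T, T, T, T]
r5 m[snow→φ2] = [T, T, T, F]
r5 m[cld→φ1] = [T, T, T, T]
r6 m[φ0→ice] = [T, T, T, T]
r6 m[φ0→snow] = [T, T, T, F]
r6 m[φ1→ice] = [T, T, T, T]
r6 m[φ1→cld] = [T, T, T, T]
r6 m[φ2→slip] = [T, T, T, F]
r6 m[φ2→snow] = [T, T, T, T]
r6 m[φ3→ice] = [F, T, T, F]
r6 m[ice→φ0] = [F, T, T, F]
r6 m[ice→φ1] = [F, T, T, F]
r6 m[ice→φ3] = [T, T, T, T]
r6 m[slip→φ2] = [T, T, T, T]
r6 m[snow→φ0] = [T, T, T, T]
r6 m[snow→φ2] = [T, T, T, F]
r6 m[cld→φ1] = [T, T, T, T]
fixed point reached at round 6
b[slip] = ⊗ incoming = [T, T, T, F]

b[slip] = [T, T, T, F]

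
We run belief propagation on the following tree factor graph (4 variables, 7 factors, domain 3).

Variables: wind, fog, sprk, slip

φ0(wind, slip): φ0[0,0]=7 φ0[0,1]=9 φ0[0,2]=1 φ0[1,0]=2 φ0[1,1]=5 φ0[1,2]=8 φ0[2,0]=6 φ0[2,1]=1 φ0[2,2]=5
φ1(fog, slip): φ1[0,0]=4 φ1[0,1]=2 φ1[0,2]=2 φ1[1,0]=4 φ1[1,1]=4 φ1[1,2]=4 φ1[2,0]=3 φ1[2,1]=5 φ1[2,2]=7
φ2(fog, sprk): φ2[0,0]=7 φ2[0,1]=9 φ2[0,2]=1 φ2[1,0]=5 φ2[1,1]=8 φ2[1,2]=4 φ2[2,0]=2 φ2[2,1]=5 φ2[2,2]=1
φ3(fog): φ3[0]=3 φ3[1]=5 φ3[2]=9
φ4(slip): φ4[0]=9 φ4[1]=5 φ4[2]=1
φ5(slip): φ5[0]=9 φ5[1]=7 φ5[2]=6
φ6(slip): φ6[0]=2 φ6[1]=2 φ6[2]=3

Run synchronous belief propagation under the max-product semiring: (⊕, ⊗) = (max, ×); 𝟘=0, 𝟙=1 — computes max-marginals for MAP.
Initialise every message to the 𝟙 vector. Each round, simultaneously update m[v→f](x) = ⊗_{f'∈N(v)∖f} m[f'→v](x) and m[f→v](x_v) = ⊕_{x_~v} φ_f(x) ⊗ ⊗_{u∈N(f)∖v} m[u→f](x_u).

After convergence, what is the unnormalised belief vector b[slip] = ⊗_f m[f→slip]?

init: all messages = 𝟙 over 3 values
r1 m[φ0→wind] = [9, 8, 6]
r1 m[φ0→slip] = [7, 9, 8]
r1 m[φ1→fog] = [4, 4, 7]
r1 m[φ1→slip] = [4, 5, 7]
r1 m[φ2→fog] = [9, 8, 5]
r1 m[φ2→sprk] = [7, 9, 4]
r1 m[φ3→fog] = [3, 5, 9]
r1 m[φ4→slip] = [9, 5, 1]
r1 m[φ5→slip] = [9, 7, 6]
r1 m[φ6→slip] = [2, 2, 3]
r1 m[wind→φ0] = [1, 1, 1]
r1 m[fog→φ1] = [1, 1, 1]
r1 m[fog→φ2] = [1, 1, 1]
r1 m[fog→φ3] = [1, 1, 1]
r1 m[sprk→φ2] = [1, 1, 1]
r1 m[slip→φ0] = [1, 1, 1]
r1 m[slip→φ1] = [1, 1, 1]
r1 m[slip→φ4] = [1, 1, 1]
r1 m[slip→φ5] = [1, 1, 1]
r1 m[slip→φ6] = [1, 1, 1]
r2 m[φ0→wind] = [9, 8, 6]
r2 m[φ0→slip] = [7, 9, 8]
r2 m[φ1→fog] = [4, 4, 7]
r2 m[φ1→slip] = [4, 5, 7]
r2 m[φ2→fog] = [9, 8, 5]
r2 m[φ2→sprk] = [7, 9, 4]
r2 m[φ3→fog] = [3, 5, 9]
r2 m[φ4→slip] = [9, 5, 1]
r2 m[φ5→slip] = [9, 7, 6]
r2 m[φ6→slip] = [2, 2, 3]
r2 m[wind→φ0] = [1, 1, 1]
r2 m[fog→φ1] = [27, 40, 45]
r2 m[fog→φ2] = [12, 20, 63]
r2 m[fog→φ3] = [36, 32, 35]
r2 m[sprk→φ2] = [1, 1, 1]
r2 m[slip→φ0] = [648, 350, 126]
r2 m[slip→φ1] = [1134, 630, 144]
r2 m[slip→φ4] = [504, 630, 1008]
r2 m[slip→φ5] = [504, 450, 168]
r2 m[slip→φ6] = [2268, 1575, 336]
r3 m[φ0→wind] = [4536, 1750, 3888]
r3 m[φ0→slip] = [7, 9, 8]
r3 m[φ1→fog] = [4536, 4536, 3402]
r3 m[φ1→slip] = [160, 225, 315]
r3 m[φ2→fog] = [9, 8, 5]
r3 m[φ2→sprk] = [126, 315, 80]
r3 m[φ3→fog] = [3, 5, 9]
r3 m[φ4→slip] = [9, 5, 1]
r3 m[φ5→slip] = [9, 7, 6]
r3 m[φ6→slip] = [2, 2, 3]
r3 m[wind→φ0] = [1, 1, 1]
r3 m[fog→φ1] = [27, 40, 45]
r3 m[fog→φ2] = [12, 20, 63]
r3 m[fog→φ3] = [36, 32, 35]
r3 m[sprk→φ2] = [1, 1, 1]
r3 m[slip→φ0] = [648, 350, 126]
r3 m[slip→φ1] = [1134, 630, 144]
r3 m[slip→φ4] = [504, 630, 1008]
r3 m[slip→φ5] = [504, 450, 168]
r3 m[slip→φ6] = [2268, 1575, 336]
r4 m[φ0→wind] = [4536, 1750, 3888]
r4 m[φ0→slip] = [7, 9, 8]
r4 m[φ1→fog] = [4536, 4536, 3402]
r4 m[φ1→slip] = [160, 225, 315]
r4 m[φ2→fog] = [9, 8, 5]
r4 m[φ2→sprk] = [126, 315, 80]
r4 m[φ3→fog] = [3, 5, 9]
r4 m[φ4→slip] = [9, 5, 1]
r4 m[φ5→slip] = [9, 7, 6]
r4 m[φ6→slip] = [2, 2, 3]
r4 m[wind→φ0] = [1, 1, 1]
r4 m[fog→φ1] = [27, 40, 45]
r4 m[fog→φ2] = [13608, 22680, 30618]
r4 m[fog→φ3] = [40824, 36288, 17010]
r4 m[sprk→φ2] = [1, 1, 1]
r4 m[slip→φ0] = [25920, 15750, 5670]
r4 m[slip→φ1] = [1134, 630, 144]
r4 m[slip→φ4] = [20160, 28350, 45360]
r4 m[slip→φ5] = [20160, 20250, 7560]
r4 m[slip→φ6] = [90720, 70875, 15120]
r5 m[φ0→wind] = [181440, 78750, 155520]
r5 m[φ0→slip] = [7, 9, 8]
r5 m[φ1→fog] = [4536, 4536, 3402]
r5 m[φ1→slip] = [160, 225, 315]
r5 m[φ2→fog] = [9, 8, 5]
r5 m[φ2→sprk] = [113400, 181440, 90720]
r5 m[φ3→fog] = [3, 5, 9]
r5 m[φ4→slip] = [9, 5, 1]
r5 m[φ5→slip] = [9, 7, 6]
r5 m[φ6→slip] = [2, 2, 3]
r5 m[wind→φ0] = [1, 1, 1]
r5 m[fog→φ1] = [27, 40, 45]
r5 m[fog→φ2] = [13608, 22680, 30618]
r5 m[fog→φ3] = [40824, 36288, 17010]
r5 m[sprk→φ2] = [1, 1, 1]
r5 m[slip→φ0] = [25920, 15750, 5670]
r5 m[slip→φ1] = [1134, 630, 144]
r5 m[slip→φ4] = [20160, 28350, 45360]
r5 m[slip→φ5] = [20160, 20250, 7560]
r5 m[slip→φ6] = [90720, 70875, 15120]
r6 m[φ0→wind] = [181440, 78750, 155520]
r6 m[φ0→slip] = [7, 9, 8]
r6 m[φ1→fog] = [4536, 4536, 3402]
r6 m[φ1→slip] = [160, 225, 315]
r6 m[φ2→fog] = [9, 8, 5]
r6 m[φ2→sprk] = [113400, 181440, 90720]
r6 m[φ3→fog] = [3, 5, 9]
r6 m[φ4→slip] = [9, 5, 1]
r6 m[φ5→slip] = [9, 7, 6]
r6 m[φ6→slip] = [2, 2, 3]
r6 m[wind→φ0] = [1, 1, 1]
r6 m[fog→φ1] = [27, 40, 45]
r6 m[fog→φ2] = [13608, 22680, 30618]
r6 m[fog→φ3] = [40824, 36288, 17010]
r6 m[sprk→φ2] = [1, 1, 1]
r6 m[slip→φ0] = [25920, 15750, 5670]
r6 m[slip→φ1] = [1134, 630, 144]
r6 m[slip→φ4] = [20160, 28350, 45360]
r6 m[slip→φ5] = [20160, 20250, 7560]
r6 m[slip→φ6] = [90720, 70875, 15120]
fixed point reached at round 6
b[slip] = ⊗ incoming = [181440, 141750, 45360]

b[slip] = [181440, 141750, 45360]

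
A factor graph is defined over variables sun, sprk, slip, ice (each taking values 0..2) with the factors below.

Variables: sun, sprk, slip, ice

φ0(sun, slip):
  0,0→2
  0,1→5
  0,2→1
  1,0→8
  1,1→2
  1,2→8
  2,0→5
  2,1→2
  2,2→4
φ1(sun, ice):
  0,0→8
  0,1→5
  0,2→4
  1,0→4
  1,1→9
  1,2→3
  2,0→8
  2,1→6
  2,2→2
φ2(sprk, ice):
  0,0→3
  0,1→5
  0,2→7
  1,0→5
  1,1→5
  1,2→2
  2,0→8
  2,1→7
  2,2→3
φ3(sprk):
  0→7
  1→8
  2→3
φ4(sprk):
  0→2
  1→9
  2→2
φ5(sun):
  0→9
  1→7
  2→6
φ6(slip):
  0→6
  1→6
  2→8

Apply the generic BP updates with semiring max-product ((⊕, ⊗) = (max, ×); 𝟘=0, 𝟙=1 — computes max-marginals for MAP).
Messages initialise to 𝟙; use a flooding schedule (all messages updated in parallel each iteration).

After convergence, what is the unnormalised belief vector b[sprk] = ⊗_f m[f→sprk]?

init: all messages = 𝟙 over 3 values
r1 m[φ0→sun] = [5, 8, 5]
r1 m[φ0→slip] = [8, 5, 8]
r1 m[φ1→sun] = [8, 9, 8]
r1 m[φ1→ice] = [8, 9, 4]
r1 m[φ2→sprk] = [7, 5, 8]
r1 m[φ2→ice] = [8, 7, 7]
r1 m[φ3→sprk] = [7, 8, 3]
r1 m[φ4→sprk] = [2, 9, 2]
r1 m[φ5→sun] = [9, 7, 6]
r1 m[φ6→slip] = [6, 6, 8]
r1 m[sun→φ0] = [1, 1, 1]
r1 m[sun→φ1] = [1, 1, 1]
r1 m[sun→φ5] = [1, 1, 1]
r1 m[sprk→φ2] = [1, 1, 1]
r1 m[sprk→φ3] = [1, 1, 1]
r1 m[sprk→φ4] = [1, 1, 1]
r1 m[slip→φ0] = [1, 1, 1]
r1 m[slip→φ6] = [1, 1, 1]
r1 m[ice→φ1] = [1, 1, 1]
r1 m[ice→φ2] = [1, 1, 1]
r2 m[φ0→sun] = [5, 8, 5]
r2 m[φ0→slip] = [8, 5, 8]
r2 m[φ1→sun] = [8, 9, 8]
r2 m[φ1→ice] = [8, 9, 4]
r2 m[φ2→sprk] = [7, 5, 8]
r2 m[φ2→ice] = [8, 7, 7]
r2 m[φ3→sprk] = [7, 8, 3]
r2 m[φ4→sprk] = [2, 9, 2]
r2 m[φ5→sun] = [9, 7, 6]
r2 m[φ6→slip] = [6, 6, 8]
r2 m[sun→φ0] = [72, 63, 48]
r2 m[sun→φ1] = [45, 56, 30]
r2 m[sun→φ5] = [40, 72, 40]
r2 m[sprk→φ2] = [14, 72, 6]
r2 m[sprk→φ3] = [14, 45, 16]
r2 m[sprk→φ4] = [49, 40, 24]
r2 m[slip→φ0] = [6, 6, 8]
r2 m[slip→φ6] = [8, 5, 8]
r2 m[ice→φ1] = [8, 7, 7]
r2 m[ice→φ2] = [8, 9, 4]
r3 m[φ0→sun] = [30, 64, 32]
r3 m[φ0→slip] = [504, 360, 504]
r3 m[φ1→sun] = [64, 63, 64]
r3 m[φ1→ice] = [360, 504, 180]
r3 m[φ2→sprk] = [45, 45, 64]
r3 m[φ2→ice] = [360, 360, 144]
r3 m[φ3→sprk] = [7, 8, 3]
r3 m[φ4→sprk] = [2, 9, 2]
r3 m[φ5→sun] = [9, 7, 6]
r3 m[φ6→slip] = [6, 6, 8]
r3 m[sun→φ0] = [72, 63, 48]
r3 m[sun→φ1] = [45, 56, 30]
r3 m[sun→φ5] = [40, 72, 40]
r3 m[sprk→φ2] = [14, 72, 6]
r3 m[sprk→φ3] = [14, 45, 16]
r3 m[sprk→φ4] = [49, 40, 24]
r3 m[slip→φ0] = [6, 6, 8]
r3 m[slip→φ6] = [8, 5, 8]
r3 m[ice→φ1] = [8, 7, 7]
r3 m[ice→φ2] = [8, 9, 4]
r4 m[φ0→sun] = [30, 64, 32]
r4 m[φ0→slip] = [504, 360, 504]
r4 m[φ1→sun] = [64, 63, 64]
r4 m[φ1→ice] = [360, 504, 180]
r4 m[φ2→sprk] = [45, 45, 64]
r4 m[φ2→ice] = [360, 360, 144]
r4 m[φ3→sprk] = [7, 8, 3]
r4 m[φ4→sprk] = [2, 9, 2]
r4 m[φ5→sun] = [9, 7, 6]
r4 m[φ6→slip] = [6, 6, 8]
r4 m[sun→φ0] = [576, 441, 384]
r4 m[sun→φ1] = [270, 448, 192]
r4 m[sun→φ5] = [1920, 4032, 2048]
r4 m[sprk→φ2] = [14, 72, 6]
r4 m[sprk→φ3] = [90, 405, 128]
r4 m[sprk→φ4] = [315, 360, 192]
r4 m[slip→φ0] = [6, 6, 8]
r4 m[slip→φ6] = [504, 360, 504]
r4 m[ice→φ1] = [360, 360, 144]
r4 m[ice→φ2] = [360, 504, 180]
r5 m[φ0→sun] = [30, 64, 32]
r5 m[φ0→slip] = [3528, 2880, 3528]
r5 m[φ1→sun] = [2880, 3240, 2880]
r5 m[φ1→ice] = [2160, 4032, 1344]
r5 m[φ2→sprk] = [2520, 2520, 3528]
r5 m[φ2→ice] = [360, 360, 144]
r5 m[φ3→sprk] = [7, 8, 3]
r5 m[φ4→sprk] = [2, 9, 2]
r5 m[φ5→sun] = [9, 7, 6]
r5 m[φ6→slip] = [6, 6, 8]
r5 m[sun→φ0] = [576, 441, 384]
r5 m[sun→φ1] = [270, 448, 192]
r5 m[sun→φ5] = [1920, 4032, 2048]
r5 m[sprk→φ2] = [14, 72, 6]
r5 m[sprk→φ3] = [90, 405, 128]
r5 m[sprk→φ4] = [315, 360, 192]
r5 m[slip→φ0] = [6, 6, 8]
r5 m[slip→φ6] = [504, 360, 504]
r5 m[ice→φ1] = [360, 360, 144]
r5 m[ice→φ2] = [360, 504, 180]
r6 m[φ0→sun] = [30, 64, 32]
r6 m[φ0→slip] = [3528, 2880, 3528]
r6 m[φ1→sun] = [2880, 3240, 2880]
r6 m[φ1→ice] = [2160, 4032, 1344]
r6 m[φ2→sprk] = [2520, 2520, 3528]
r6 m[φ2→ice] = [360, 360, 144]
r6 m[φ3→sprk] = [7, 8, 3]
r6 m[φ4→sprk] = [2, 9, 2]
r6 m[φ5→sun] = [9, 7, 6]
r6 m[φ6→slip] = [6, 6, 8]
r6 m[sun→φ0] = [25920, 22680, 17280]
r6 m[sun→φ1] = [270, 448, 192]
r6 m[sun→φ5] = [86400, 207360, 92160]
r6 m[sprk→φ2] = [14, 72, 6]
r6 m[sprk→φ3] = [5040, 22680, 7056]
r6 m[sprk→φ4] = [17640, 20160, 10584]
r6 m[slip→φ0] = [6, 6, 8]
r6 m[slip→φ6] = [3528, 2880, 3528]
r6 m[ice→φ1] = [360, 360, 144]
r6 m[ice→φ2] = [2160, 4032, 1344]
r7 m[φ0→sun] = [30, 64, 32]
r7 m[φ0→slip] = [181440, 129600, 181440]
r7 m[φ1→sun] = [2880, 3240, 2880]
r7 m[φ1→ice] = [2160, 4032, 1344]
r7 m[φ2→sprk] = [20160, 20160, 28224]
r7 m[φ2→ice] = [360, 360, 144]
r7 m[φ3→sprk] = [7, 8, 3]
r7 m[φ4→sprk] = [2, 9, 2]
r7 m[φ5→sun] = [9, 7, 6]
r7 m[φ6→slip] = [6, 6, 8]
r7 m[sun→φ0] = [25920, 22680, 17280]
r7 m[sun→φ1] = [270, 448, 192]
r7 m[sun→φ5] = [86400, 207360, 92160]
r7 m[sprk→φ2] = [14, 72, 6]
r7 m[sprk→φ3] = [5040, 22680, 7056]
r7 m[sprk→φ4] = [17640, 20160, 10584]
r7 m[slip→φ0] = [6, 6, 8]
r7 m[slip→φ6] = [3528, 2880, 3528]
r7 m[ice→φ1] = [360, 360, 144]
r7 m[ice→φ2] = [2160, 4032, 1344]
r8 m[φ0→sun] = [30, 64, 32]
r8 m[φ0→slip] = [181440, 129600, 181440]
r8 m[φ1→sun] = [2880, 3240, 2880]
r8 m[φ1→ice] = [2160, 4032, 1344]
r8 m[φ2→sprk] = [20160, 20160, 28224]
r8 m[φ2→ice] = [360, 360, 144]
r8 m[φ3→sprk] = [7, 8, 3]
r8 m[φ4→sprk] = [2, 9, 2]
r8 m[φ5→sun] = [9, 7, 6]
r8 m[φ6→slip] = [6, 6, 8]
r8 m[sun→φ0] = [25920, 22680, 17280]
r8 m[sun→φ1] = [270, 448, 192]
r8 m[sun→φ5] = [86400, 207360, 92160]
r8 m[sprk→φ2] = [14, 72, 6]
r8 m[sprk→φ3] = [40320, 181440, 56448]
r8 m[sprk→φ4] = [141120, 161280, 84672]
r8 m[slip→φ0] = [6, 6, 8]
r8 m[slip→φ6] = [181440, 129600, 181440]
r8 m[ice→φ1] = [360, 360, 144]
r8 m[ice→φ2] = [2160, 4032, 1344]
r9 m[φ0→sun] = [30, 64, 32]
r9 m[φ0→slip] = [181440, 129600, 181440]
r9 m[φ1→sun] = [2880, 3240, 2880]
r9 m[φ1→ice] = [2160, 4032, 1344]
r9 m[φ2→sprk] = [20160, 20160, 28224]
r9 m[φ2→ice] = [360, 360, 144]
r9 m[φ3→sprk] = [7, 8, 3]
r9 m[φ4→sprk] = [2, 9, 2]
r9 m[φ5→sun] = [9, 7, 6]
r9 m[φ6→slip] = [6, 6, 8]
r9 m[sun→φ0] = [25920, 22680, 17280]
r9 m[sun→φ1] = [270, 448, 192]
r9 m[sun→φ5] = [86400, 207360, 92160]
r9 m[sprk→φ2] = [14, 72, 6]
r9 m[sprk→φ3] = [40320, 181440, 56448]
r9 m[sprk→φ4] = [141120, 161280, 84672]
r9 m[slip→φ0] = [6, 6, 8]
r9 m[slip→φ6] = [181440, 129600, 181440]
r9 m[ice→φ1] = [360, 360, 144]
r9 m[ice→φ2] = [2160, 4032, 1344]
fixed point reached at round 9
b[sprk] = ⊗ incoming = [282240, 1451520, 169344]

b[sprk] = [282240, 1451520, 169344]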